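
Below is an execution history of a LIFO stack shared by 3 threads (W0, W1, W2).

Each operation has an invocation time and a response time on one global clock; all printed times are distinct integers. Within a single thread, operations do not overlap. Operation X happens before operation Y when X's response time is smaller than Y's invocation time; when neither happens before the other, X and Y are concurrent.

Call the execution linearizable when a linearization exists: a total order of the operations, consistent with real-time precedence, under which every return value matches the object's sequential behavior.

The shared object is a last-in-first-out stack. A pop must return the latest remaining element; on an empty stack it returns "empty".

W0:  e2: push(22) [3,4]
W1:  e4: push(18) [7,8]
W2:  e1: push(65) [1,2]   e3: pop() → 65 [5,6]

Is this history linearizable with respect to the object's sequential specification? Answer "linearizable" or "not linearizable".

events 1..5 are fine; event 6 — the response of e3 at time 6 — makes the prefix non-linearizable
exactly one order of the 3 completed ops respects real time; the LIFO stack replay fails
one such order, e1, e2, e3, breaks at step 3 where e3 pop() → 65 is illegal

not linearizable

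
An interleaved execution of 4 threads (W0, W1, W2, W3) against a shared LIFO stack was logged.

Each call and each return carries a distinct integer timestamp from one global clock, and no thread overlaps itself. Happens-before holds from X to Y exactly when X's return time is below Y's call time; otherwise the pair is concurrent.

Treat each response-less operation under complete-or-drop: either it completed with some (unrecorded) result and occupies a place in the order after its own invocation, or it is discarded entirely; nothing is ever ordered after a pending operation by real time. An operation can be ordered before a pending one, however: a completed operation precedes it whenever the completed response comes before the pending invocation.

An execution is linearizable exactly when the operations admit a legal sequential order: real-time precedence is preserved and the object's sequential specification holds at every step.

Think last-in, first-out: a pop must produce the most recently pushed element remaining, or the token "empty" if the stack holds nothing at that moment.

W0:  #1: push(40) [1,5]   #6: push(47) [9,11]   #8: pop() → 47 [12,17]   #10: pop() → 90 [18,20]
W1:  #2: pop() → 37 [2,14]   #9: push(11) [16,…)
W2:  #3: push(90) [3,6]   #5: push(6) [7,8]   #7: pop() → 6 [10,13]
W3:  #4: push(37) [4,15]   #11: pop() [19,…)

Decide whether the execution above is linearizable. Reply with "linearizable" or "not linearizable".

linearizable

one valid linearization: #1, #3, #4, #2, #5, #6, #8, #7, #9, #11, #10
after step 1 (#1 push(40)): stack <40>
after step 2 (#3 push(90)): stack <40,90>
after step 3 (#4 push(37)): stack <40,90,37>
after step 4 (#2 pop() → 37): stack <40,90>
after step 5 (#5 push(6)): stack <40,90,6>
after step 6 (#6 push(47)): stack <40,90,6,47>
after step 7 (#8 pop() → 47): stack <40,90,6>
after step 8 (#7 pop() → 6): stack <40,90>
after step 9 (#9 push(11) (pending, included)): stack <40,90,11>
after step 10 (#11 pop() (pending, included)): stack <40,90>
after step 11 (#10 pop() → 90): stack <40>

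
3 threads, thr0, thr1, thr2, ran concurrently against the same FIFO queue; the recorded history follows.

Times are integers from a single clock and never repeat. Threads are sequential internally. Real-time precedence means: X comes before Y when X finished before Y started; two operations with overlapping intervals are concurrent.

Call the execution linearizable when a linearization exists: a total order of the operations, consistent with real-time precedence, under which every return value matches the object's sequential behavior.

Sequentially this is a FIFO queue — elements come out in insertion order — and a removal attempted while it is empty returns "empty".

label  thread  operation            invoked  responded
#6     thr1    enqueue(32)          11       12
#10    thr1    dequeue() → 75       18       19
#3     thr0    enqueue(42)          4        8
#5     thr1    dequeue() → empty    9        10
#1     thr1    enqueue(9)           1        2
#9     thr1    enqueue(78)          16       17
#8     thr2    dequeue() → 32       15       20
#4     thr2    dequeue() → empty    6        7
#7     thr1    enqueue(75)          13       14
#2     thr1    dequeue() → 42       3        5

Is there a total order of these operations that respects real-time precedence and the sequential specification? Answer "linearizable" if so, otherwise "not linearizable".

not linearizable

cut after 4 events: linearizable; cut after 5 events (#2 responds, time 5): not linearizable
the sole real-time-consistent order of 2 completed operations fails the FIFO queue replay
no escape via the 1 pending operation (#3): every completion choice fails
for example #1, #2 (pending dropped) fails at step 2: #2 dequeue() → 42 is not legal there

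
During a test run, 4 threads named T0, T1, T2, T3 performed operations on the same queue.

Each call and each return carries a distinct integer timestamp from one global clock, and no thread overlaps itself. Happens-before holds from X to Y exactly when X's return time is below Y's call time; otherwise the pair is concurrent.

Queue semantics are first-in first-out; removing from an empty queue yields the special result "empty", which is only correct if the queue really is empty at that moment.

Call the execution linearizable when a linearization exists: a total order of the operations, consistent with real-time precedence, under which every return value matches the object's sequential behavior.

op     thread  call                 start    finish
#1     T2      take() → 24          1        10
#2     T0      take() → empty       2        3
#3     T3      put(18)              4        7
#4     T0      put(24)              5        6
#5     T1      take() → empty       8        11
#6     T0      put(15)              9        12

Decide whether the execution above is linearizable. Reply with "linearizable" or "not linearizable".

already the first 11 events (up to #5's response at time 11) admit no linearization; the first 10 still do
all 10 real-time-respecting orders fail — 5 completed queue operations, no legal replay
completion choices over the 1 pending operation (#6) were checked; none helps
sample order #1, #2, #3, #4, #5 (pending dropped) stalls at step 1 — #1 take() → 24 has no legal effect
sample order #1, #2, #4, #3, #5 (pending dropped) stalls at step 1 — #1 take() → 24 has no legal effect

not linearizable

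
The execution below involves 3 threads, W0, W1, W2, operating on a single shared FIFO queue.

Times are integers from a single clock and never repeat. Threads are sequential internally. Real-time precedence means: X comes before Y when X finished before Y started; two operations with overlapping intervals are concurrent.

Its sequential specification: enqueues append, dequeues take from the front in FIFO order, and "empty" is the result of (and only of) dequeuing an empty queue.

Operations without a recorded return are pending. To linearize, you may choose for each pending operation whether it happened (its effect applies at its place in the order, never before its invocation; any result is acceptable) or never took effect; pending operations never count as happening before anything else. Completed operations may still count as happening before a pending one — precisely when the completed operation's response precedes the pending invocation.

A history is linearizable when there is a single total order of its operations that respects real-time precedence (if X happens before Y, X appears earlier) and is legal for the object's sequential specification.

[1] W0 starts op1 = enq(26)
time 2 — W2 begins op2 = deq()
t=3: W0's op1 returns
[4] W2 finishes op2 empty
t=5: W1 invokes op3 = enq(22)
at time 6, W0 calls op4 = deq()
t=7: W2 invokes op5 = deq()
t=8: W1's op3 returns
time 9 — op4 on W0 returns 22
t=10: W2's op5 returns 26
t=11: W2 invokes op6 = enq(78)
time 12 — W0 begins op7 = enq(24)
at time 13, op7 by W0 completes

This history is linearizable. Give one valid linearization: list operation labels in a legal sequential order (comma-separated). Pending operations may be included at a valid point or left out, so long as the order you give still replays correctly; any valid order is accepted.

op2, op1, op3, op5, op4, op6, op7

step 1: op2 deq() → empty — queue <>
step 2: op1 enq(26) — queue <26>
step 3: op3 enq(22) — queue <26,22>
step 4: op5 deq() → 26 — queue <22>
step 5: op4 deq() → 22 — queue <>
step 6: op6 enq(78) (pending, included) — queue <78>
step 7: op7 enq(24) — queue <78,24>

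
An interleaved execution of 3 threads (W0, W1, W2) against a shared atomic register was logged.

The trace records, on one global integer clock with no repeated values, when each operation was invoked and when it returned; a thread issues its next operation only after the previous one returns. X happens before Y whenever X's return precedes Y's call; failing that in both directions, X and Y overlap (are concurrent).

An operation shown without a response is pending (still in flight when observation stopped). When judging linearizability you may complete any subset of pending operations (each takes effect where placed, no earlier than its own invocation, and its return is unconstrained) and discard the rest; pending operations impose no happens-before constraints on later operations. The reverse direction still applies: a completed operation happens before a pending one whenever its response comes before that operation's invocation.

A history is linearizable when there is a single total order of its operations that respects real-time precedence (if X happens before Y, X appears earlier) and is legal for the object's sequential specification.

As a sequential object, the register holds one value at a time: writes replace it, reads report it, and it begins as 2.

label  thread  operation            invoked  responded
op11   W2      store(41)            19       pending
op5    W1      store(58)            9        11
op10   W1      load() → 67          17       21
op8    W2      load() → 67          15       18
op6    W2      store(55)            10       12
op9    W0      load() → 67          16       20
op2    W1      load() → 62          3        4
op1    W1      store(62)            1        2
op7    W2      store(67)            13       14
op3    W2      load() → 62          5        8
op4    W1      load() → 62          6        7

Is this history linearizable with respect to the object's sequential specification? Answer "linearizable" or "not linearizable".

linearizable

a witness: op1, op2, op3, op4, op5, op6, op7, op8, op9, op10
after step 1 (op1 store(62)): value 62
after step 2 (op2 load() → 62): value 62
after step 3 (op3 load() → 62): value 62
after step 4 (op4 load() → 62): value 62
after step 5 (op5 store(58)): value 58
after step 6 (op6 store(55)): value 55
after step 7 (op7 store(67)): value 67
after step 8 (op8 load() → 67): value 67
after step 9 (op9 load() → 67): value 67
after step 10 (op10 load() → 67): value 67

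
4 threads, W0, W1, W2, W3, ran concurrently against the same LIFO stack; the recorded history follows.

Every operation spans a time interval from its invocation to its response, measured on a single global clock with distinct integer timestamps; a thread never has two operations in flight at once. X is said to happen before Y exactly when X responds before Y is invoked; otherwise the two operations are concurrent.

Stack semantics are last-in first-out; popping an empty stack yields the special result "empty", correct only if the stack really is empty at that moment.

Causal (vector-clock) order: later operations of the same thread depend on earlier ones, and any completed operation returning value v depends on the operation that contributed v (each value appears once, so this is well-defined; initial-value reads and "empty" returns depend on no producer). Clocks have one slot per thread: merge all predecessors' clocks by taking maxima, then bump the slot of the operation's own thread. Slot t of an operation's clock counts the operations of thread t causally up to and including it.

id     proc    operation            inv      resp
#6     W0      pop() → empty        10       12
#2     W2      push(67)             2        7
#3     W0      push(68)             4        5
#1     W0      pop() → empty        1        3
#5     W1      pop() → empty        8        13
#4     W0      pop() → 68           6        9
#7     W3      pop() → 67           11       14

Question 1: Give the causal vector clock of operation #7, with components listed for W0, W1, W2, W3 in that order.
#2, invoked 2, has no incoming edges; only W2's bump applies → (0, 0, 1, 0)
#5, invoked 8, has no incoming edges; only W1's bump applies → (0, 1, 0, 0)
#1, invoked 1, has no incoming edges; only W0's bump applies → (1, 0, 0, 0)
#7 (invocation 11): componentwise max over VC(#2)=(0, 0, 1, 0), +1 at W3, giving (0, 0, 1, 1)
#3 (invocation 4): componentwise max over VC(#1)=(1, 0, 0, 0), +1 at W0, giving (2, 0, 0, 0)
#4 (invocation 6): componentwise max over VC(#3)=(2, 0, 0, 0), +1 at W0, giving (3, 0, 0, 0)
#6 (invocation 10): componentwise max over VC(#4)=(3, 0, 0, 0), +1 at W0, giving (4, 0, 0, 0)
target: VC(#7) = (0, 0, 1, 1)

(0, 0, 1, 1)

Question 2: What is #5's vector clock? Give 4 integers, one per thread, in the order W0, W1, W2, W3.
#2 (invocation 2): nothing precedes it; W2's component alone gives (0, 0, 1, 0)
#5 (invocation 8): nothing precedes it; W1's component alone gives (0, 1, 0, 0)
#1 (invocation 1): nothing precedes it; W0's component alone gives (1, 0, 0, 0)
merge at #7 (invoked 11): VC(#2)=(0, 0, 1, 0), own-thread bump on W3 → (0, 0, 1, 1)
merge at #3 (invoked 4): VC(#1)=(1, 0, 0, 0), own-thread bump on W0 → (2, 0, 0, 0)
merge at #4 (invoked 6): VC(#3)=(2, 0, 0, 0), own-thread bump on W0 → (3, 0, 0, 0)
merge at #6 (invoked 10): VC(#4)=(3, 0, 0, 0), own-thread bump on W0 → (4, 0, 0, 0)
target: VC(#5) = (0, 1, 0, 0)

(0, 1, 0, 0)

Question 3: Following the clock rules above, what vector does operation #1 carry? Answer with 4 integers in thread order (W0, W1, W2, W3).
no predecessors for #2 (invoked 2): W2 increments from zero → (0, 0, 1, 0)
no predecessors for #5 (invoked 8): W1 increments from zero → (0, 1, 0, 0)
no predecessors for #1 (invoked 1): W0 increments from zero → (1, 0, 0, 0)
invoked at 11, #7 merges VC(#2)=(0, 0, 1, 0) and bumps W3's slot → (0, 0, 1, 1)
invoked at 4, #3 merges VC(#1)=(1, 0, 0, 0) and bumps W0's slot → (2, 0, 0, 0)
invoked at 6, #4 merges VC(#3)=(2, 0, 0, 0) and bumps W0's slot → (3, 0, 0, 0)
invoked at 10, #6 merges VC(#4)=(3, 0, 0, 0) and bumps W0's slot → (4, 0, 0, 0)
target: VC(#1) = (1, 0, 0, 0)

(1, 0, 0, 0)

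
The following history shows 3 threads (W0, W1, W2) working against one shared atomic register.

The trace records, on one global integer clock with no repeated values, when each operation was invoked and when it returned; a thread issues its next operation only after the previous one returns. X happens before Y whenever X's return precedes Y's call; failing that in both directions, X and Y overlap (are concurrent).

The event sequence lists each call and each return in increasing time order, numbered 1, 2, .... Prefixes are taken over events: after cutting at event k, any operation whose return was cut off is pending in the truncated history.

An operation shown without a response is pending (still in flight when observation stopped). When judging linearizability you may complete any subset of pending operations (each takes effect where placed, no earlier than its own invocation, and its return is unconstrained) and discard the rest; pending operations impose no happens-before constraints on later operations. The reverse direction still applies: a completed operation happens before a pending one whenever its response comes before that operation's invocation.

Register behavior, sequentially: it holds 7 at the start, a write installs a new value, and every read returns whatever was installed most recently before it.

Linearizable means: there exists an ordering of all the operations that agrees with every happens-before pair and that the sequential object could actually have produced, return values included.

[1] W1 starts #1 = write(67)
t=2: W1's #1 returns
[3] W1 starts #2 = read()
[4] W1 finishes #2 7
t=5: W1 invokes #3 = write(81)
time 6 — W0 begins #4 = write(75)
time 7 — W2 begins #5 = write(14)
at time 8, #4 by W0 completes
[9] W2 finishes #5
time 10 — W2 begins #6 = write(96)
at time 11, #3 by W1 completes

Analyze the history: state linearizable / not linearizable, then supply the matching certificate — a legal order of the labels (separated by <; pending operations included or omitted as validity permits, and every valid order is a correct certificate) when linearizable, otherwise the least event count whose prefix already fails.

already the first 4 events (up to #2's response at time 4) admit no linearization; the first 3 still do
the sole real-time-consistent order of 2 completed operations fails the atomic register replay
one such order, #1, #2, breaks at step 2 where #2 read() → 7 is illegal

not linearizable — minimal violating prefix: 4 events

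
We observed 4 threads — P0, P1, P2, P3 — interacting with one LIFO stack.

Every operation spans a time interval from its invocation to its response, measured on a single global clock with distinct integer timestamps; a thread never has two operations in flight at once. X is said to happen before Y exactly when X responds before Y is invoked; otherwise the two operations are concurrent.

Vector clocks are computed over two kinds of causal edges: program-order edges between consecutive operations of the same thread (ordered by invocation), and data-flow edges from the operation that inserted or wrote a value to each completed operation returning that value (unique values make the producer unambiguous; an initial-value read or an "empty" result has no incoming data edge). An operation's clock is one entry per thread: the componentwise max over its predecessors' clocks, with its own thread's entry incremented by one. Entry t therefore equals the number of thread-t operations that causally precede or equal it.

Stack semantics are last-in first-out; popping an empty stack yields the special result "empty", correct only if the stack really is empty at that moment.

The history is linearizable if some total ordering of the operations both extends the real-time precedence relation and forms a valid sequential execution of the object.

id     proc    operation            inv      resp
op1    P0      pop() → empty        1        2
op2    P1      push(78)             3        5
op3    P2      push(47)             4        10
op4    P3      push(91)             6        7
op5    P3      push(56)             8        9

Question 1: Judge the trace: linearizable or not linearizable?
one valid linearization: op1, op2, op3, op4, op5
1. op1 pop() → empty, leaving stack <>
2. op2 push(78), leaving stack <78>
3. op3 push(47), leaving stack <78,47>
4. op4 push(91), leaving stack <78,47,91>
5. op5 push(56), leaving stack <78,47,91,56>

linearizable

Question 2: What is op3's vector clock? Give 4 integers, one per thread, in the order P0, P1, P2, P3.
op4 (invocation 6): nothing precedes it; P3's component alone gives (0, 0, 0, 1)
op3 (invocation 4): nothing precedes it; P2's component alone gives (0, 0, 1, 0)
op2 (invocation 3): nothing precedes it; P1's component alone gives (0, 1, 0, 0)
op1 (invocation 1): nothing precedes it; P0's component alone gives (1, 0, 0, 0)
from VC(op4)=(0, 0, 0, 1), op5 (invoked 8) maxes components and bumps P3 → (0, 0, 0, 2)
target: VC(op3) = (0, 0, 1, 0)

(0, 0, 1, 0)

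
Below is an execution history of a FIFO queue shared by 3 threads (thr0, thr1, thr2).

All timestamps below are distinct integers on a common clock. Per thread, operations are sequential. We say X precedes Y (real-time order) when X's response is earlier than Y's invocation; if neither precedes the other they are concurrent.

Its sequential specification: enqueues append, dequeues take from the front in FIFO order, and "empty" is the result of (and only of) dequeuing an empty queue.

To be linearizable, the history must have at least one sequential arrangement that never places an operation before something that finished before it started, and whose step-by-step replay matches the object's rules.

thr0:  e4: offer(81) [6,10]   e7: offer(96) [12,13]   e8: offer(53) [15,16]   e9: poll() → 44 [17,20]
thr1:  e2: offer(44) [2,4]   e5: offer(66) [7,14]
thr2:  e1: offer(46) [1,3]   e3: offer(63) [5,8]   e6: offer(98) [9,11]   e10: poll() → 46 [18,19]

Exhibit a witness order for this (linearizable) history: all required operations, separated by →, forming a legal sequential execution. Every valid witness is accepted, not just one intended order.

after step 1 (e1 offer(46)): queue <46>
after step 2 (e2 offer(44)): queue <46,44>
after step 3 (e3 offer(63)): queue <46,44,63>
after step 4 (e4 offer(81)): queue <46,44,63,81>
after step 5 (e5 offer(66)): queue <46,44,63,81,66>
after step 6 (e6 offer(98)): queue <46,44,63,81,66,98>
after step 7 (e7 offer(96)): queue <46,44,63,81,66,98,96>
after step 8 (e8 offer(53)): queue <46,44,63,81,66,98,96,53>
after step 9 (e10 poll() → 46): queue <44,63,81,66,98,96,53>
after step 10 (e9 poll() → 44): queue <63,81,66,98,96,53>

e1 → e2 → e3 → e4 → e5 → e6 → e7 → e8 → e10 → e9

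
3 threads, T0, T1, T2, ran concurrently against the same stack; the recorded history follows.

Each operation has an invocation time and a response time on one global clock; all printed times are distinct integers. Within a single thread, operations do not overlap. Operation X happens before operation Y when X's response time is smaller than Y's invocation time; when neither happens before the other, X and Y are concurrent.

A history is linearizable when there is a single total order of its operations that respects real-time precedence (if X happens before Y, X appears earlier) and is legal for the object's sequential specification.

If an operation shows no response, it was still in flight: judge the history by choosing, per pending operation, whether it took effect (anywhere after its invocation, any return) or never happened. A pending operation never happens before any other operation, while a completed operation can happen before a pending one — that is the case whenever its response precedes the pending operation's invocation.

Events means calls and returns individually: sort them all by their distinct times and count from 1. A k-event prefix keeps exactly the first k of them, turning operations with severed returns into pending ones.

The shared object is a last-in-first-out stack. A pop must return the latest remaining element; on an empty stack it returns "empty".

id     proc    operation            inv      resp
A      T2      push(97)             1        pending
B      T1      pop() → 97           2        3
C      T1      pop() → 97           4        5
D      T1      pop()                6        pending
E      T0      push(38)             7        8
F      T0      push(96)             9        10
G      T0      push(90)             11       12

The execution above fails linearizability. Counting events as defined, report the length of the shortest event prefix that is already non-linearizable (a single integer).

5

one valid order for events 1..4 is A, B:
step 1: A push(97) (pending, included) — stack <97>
step 2: B pop() → 97 — stack <>
event 5 — C's response, time 5 — after it, nothing linearizes
include/drop combinations of the 1 pending operation (A) were all tried; none helps
take B, C (pending dropped): step 1 already fails, because B pop() → 97 cannot occur there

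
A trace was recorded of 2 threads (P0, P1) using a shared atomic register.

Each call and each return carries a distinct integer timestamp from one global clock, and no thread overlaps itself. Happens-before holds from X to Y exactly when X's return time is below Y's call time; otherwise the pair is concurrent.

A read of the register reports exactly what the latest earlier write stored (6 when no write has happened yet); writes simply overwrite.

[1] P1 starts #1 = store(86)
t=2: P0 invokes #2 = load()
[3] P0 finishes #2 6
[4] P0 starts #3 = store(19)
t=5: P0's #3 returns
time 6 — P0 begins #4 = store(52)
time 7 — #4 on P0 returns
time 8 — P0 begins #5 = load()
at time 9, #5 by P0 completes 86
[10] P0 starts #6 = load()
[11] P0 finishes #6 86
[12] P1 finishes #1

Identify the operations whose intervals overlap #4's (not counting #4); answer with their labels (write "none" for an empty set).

#1

overlap test against #4 [6,7]: concurrent iff the interval meets 6..7
#1 [1,12]: concurrent
#2 [2,3]: before
#3 [4,5]: before
#5 [8,9]: after
#6 [10,11]: after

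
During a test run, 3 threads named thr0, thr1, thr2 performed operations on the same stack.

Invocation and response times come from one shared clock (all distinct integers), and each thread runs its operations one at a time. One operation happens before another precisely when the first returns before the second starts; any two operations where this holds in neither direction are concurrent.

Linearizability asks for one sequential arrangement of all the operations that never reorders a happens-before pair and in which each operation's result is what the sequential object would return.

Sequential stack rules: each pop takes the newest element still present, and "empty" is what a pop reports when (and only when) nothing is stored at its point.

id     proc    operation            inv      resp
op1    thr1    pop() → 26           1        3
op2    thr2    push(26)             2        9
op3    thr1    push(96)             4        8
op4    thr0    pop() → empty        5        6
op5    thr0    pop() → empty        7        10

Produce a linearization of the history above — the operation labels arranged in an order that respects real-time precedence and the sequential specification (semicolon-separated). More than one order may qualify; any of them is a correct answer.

after step 1 (op2 push(26)): stack <26>
after step 2 (op1 pop() → 26): stack <>
after step 3 (op4 pop() → empty): stack <>
after step 4 (op5 pop() → empty): stack <>
after step 5 (op3 push(96)): stack <96>

op2; op1; op4; op5; op3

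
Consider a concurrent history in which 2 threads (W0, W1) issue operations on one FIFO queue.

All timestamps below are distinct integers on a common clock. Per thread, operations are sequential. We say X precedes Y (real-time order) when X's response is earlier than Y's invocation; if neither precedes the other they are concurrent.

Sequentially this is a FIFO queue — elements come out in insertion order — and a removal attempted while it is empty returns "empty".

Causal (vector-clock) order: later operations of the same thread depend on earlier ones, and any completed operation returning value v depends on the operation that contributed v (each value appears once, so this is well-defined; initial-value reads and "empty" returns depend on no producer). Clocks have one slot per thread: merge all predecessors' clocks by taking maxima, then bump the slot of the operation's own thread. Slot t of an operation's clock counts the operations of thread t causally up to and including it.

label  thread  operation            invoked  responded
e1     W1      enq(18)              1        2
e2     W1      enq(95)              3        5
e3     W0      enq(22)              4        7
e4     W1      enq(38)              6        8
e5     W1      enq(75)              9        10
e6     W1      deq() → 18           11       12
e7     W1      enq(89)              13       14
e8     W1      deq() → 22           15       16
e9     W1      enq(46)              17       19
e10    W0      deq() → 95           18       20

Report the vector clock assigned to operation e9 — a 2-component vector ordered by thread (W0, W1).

e1 (invocation 1): nothing precedes it; W1's component alone gives (0, 1)
e3 (invocation 4): nothing precedes it; W0's component alone gives (1, 0)
e2, invoked 3, takes VC(e1)=(0, 1) under max, adds 1 for W1 → (0, 2)
e4, invoked 6, takes VC(e2)=(0, 2) under max, adds 1 for W1 → (0, 3)
e5, invoked 9, takes VC(e4)=(0, 3) under max, adds 1 for W1 → (0, 4)
e10, invoked 18, takes VC(e2)=(0, 2), VC(e3)=(1, 0) under max, adds 1 for W0 → (2, 2)
e6, invoked 11, takes VC(e1)=(0, 1), VC(e5)=(0, 4) under max, adds 1 for W1 → (0, 5)
e7, invoked 13, takes VC(e6)=(0, 5) under max, adds 1 for W1 → (0, 6)
e8, invoked 15, takes VC(e3)=(1, 0), VC(e7)=(0, 6) under max, adds 1 for W1 → (1, 7)
e9, invoked 17, takes VC(e8)=(1, 7) under max, adds 1 for W1 → (1, 8)
target: VC(e9) = (1, 8)

(1, 8)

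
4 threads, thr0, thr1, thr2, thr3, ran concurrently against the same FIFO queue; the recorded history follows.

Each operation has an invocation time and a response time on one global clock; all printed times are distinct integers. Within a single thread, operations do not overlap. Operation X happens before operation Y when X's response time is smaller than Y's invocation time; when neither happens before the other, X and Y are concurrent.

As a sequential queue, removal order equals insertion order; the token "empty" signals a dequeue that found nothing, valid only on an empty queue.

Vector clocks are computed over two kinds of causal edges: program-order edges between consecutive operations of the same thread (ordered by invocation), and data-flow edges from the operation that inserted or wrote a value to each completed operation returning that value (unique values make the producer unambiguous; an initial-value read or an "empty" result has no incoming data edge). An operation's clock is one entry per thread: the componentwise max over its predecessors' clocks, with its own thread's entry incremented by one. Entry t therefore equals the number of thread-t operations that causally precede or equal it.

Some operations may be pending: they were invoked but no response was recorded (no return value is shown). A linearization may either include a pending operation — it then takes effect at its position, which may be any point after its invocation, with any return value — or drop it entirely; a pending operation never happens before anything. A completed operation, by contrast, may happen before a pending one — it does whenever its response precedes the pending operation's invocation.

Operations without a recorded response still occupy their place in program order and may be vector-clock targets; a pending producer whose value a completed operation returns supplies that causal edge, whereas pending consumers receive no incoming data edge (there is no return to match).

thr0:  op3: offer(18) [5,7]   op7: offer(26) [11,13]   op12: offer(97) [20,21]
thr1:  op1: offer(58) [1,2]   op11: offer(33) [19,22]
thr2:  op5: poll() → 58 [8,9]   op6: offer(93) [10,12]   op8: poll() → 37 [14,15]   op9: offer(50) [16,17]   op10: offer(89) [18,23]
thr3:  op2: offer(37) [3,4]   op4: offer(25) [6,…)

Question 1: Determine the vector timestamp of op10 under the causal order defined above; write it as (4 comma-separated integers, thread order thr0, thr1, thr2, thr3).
Answer: (0, 1, 5, 1)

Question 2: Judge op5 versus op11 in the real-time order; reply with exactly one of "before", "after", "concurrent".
Answer: before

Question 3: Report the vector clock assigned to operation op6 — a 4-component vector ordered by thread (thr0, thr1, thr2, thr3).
Answer: (0, 1, 2, 0)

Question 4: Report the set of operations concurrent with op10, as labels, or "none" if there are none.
Answer: op11, op12, op4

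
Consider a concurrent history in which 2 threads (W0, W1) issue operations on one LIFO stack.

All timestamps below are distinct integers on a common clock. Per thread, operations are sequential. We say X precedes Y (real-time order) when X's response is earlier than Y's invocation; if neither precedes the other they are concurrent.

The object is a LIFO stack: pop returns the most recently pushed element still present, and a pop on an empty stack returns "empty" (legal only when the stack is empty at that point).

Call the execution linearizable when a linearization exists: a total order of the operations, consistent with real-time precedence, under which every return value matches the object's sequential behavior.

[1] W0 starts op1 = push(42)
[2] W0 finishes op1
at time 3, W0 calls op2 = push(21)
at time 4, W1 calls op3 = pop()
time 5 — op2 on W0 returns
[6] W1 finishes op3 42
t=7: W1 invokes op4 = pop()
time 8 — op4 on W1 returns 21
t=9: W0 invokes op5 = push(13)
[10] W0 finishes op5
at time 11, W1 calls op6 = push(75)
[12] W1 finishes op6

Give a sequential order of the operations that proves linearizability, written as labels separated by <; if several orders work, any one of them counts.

after step 1 (op1 push(42)): stack <42>
after step 2 (op3 pop() → 42): stack <>
after step 3 (op2 push(21)): stack <21>
after step 4 (op4 pop() → 21): stack <>
after step 5 (op5 push(13)): stack <13>
after step 6 (op6 push(75)): stack <13,75>

op1 < op3 < op2 < op4 < op5 < op6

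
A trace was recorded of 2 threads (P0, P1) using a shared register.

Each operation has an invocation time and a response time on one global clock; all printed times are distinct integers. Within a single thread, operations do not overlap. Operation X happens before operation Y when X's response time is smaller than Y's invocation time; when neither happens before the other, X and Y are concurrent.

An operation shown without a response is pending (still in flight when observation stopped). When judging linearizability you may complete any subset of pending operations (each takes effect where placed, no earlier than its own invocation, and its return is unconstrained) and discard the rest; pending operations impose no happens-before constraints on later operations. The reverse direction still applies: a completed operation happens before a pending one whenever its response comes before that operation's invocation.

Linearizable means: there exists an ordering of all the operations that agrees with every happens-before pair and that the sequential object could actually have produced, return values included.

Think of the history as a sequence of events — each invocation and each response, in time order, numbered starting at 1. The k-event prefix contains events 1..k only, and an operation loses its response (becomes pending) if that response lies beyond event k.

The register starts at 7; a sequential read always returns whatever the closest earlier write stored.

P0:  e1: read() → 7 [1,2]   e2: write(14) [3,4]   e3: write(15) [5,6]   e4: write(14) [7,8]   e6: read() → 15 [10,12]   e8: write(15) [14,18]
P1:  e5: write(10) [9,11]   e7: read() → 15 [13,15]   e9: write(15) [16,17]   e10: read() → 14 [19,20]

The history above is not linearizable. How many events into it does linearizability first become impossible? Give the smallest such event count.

12

events 1..11 are linearizable; a witness order is e1, e2, e3, e4, e5:
step 1: e1 read() → 7 — value 7
step 2: e2 write(14) — value 14
step 3: e3 write(15) — value 15
step 4: e4 write(14) — value 14
step 5: e5 write(10) — value 10
event 12 — e6's response, time 12 — after it, nothing linearizes
take e1, e2, e3, e4, e5, e6: step 6 already fails, because e6 read() → 15 cannot occur there
take e1, e2, e3, e4, e6, e5: step 5 already fails, because e6 read() → 15 cannot occur there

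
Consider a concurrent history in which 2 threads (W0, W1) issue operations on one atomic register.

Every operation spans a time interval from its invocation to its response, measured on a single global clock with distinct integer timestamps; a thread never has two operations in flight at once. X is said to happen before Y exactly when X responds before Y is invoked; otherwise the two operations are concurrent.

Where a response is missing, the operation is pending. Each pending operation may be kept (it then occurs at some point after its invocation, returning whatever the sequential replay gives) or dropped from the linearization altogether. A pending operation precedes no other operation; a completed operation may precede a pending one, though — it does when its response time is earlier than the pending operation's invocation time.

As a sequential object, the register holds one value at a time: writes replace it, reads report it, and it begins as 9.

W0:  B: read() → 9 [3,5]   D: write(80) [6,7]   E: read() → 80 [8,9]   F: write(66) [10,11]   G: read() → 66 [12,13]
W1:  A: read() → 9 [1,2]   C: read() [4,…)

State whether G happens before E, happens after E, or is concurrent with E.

after

G spans [12,13], E spans [8,9]
resp(E)=9 < inv(G)=12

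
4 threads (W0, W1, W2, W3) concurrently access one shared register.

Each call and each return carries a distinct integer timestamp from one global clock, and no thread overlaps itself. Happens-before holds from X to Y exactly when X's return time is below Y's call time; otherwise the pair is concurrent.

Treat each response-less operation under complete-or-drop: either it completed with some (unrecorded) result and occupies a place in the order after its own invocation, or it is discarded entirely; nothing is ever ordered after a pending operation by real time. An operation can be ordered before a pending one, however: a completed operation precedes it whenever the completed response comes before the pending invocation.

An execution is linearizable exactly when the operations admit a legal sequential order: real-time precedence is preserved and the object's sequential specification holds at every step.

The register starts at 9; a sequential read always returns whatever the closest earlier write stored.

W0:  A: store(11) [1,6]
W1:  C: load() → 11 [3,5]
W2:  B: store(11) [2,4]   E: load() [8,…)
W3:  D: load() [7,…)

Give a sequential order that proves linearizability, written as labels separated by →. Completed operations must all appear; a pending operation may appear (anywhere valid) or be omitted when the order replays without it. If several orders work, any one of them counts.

1. A store(11), leaving value 11
2. B store(11), leaving value 11
3. C load() → 11, leaving value 11

A → B → C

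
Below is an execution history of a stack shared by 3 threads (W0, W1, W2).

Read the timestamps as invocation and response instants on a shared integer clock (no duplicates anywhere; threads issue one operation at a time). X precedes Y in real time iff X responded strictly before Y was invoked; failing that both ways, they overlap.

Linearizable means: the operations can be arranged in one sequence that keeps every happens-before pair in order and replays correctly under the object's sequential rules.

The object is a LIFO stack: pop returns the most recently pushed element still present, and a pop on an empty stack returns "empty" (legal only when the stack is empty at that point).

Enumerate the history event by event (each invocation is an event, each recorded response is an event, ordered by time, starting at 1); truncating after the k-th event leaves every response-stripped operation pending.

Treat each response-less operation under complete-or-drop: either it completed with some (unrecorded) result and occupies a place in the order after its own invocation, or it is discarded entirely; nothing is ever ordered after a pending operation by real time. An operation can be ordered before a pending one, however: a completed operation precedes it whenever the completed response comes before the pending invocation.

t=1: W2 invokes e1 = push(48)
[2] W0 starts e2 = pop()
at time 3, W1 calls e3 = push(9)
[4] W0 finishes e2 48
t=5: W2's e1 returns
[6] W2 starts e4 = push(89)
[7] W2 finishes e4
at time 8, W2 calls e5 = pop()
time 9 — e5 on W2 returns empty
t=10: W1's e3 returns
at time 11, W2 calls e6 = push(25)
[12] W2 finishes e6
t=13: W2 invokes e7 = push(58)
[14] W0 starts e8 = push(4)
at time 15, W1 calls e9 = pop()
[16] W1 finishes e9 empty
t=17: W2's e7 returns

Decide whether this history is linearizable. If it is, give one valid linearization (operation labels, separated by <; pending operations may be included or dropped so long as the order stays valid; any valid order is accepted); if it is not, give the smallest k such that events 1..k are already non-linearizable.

the violation lands at event 9, e5's response at time 9: events 1..8 linearize, events 1..9 do not
2 orders of the 4 completed stack ops respect real time; none is legal
including or dropping the 1 pending operation (e3) in any combination fails
sample order e1, e2, e4, e5 (pending dropped) stalls at step 4 — e5 pop() → empty has no legal effect
sample order e2, e1, e4, e5 (pending dropped) stalls at step 1 — e2 pop() → 48 has no legal effect

not linearizable — minimal violating prefix: 9 events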